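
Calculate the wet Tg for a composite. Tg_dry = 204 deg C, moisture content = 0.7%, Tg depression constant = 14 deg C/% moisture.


Tg_wet = Tg_dry - k*moisture = 204 - 14*0.7 = 194.2 deg C

194.2 deg C


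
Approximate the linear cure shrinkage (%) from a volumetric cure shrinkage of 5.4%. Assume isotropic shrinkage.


Linear shrinkage ≈ vol_shrink/3 = 5.4/3 = 1.8%

1.8%


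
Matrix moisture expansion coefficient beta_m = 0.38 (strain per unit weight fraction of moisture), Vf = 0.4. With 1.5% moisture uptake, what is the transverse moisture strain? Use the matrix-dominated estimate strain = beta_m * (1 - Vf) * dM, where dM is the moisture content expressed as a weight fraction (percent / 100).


dM = 1.5/100 = 0.015
strain = beta_m * (1-Vf) * dM = 0.38 * 0.6 * 0.015 = 0.00342

0.00342


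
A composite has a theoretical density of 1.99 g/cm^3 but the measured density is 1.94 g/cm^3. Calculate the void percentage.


Void% = (rho_theo - rho_actual)/rho_theo * 100 = (1.99 - 1.94)/1.99 * 100 = 2.51%

2.51%


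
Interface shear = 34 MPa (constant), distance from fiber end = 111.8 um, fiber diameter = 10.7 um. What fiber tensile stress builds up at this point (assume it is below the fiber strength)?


Force balance: sigma_f * (pi*d^2/4) = tau * (pi*d) * x  ->  sigma_f = 4 * tau * x / d
sigma_f = 4 * 34 * 111.8 / 10.7 = 1421.0 MPa

1421.0 MPa


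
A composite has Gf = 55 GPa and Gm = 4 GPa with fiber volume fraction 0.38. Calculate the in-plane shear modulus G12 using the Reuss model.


1/G12 = Vf/Gf + (1-Vf)/Gm = 0.38/55 + 0.62/4
G12 = 6.18 GPa

6.18 GPa


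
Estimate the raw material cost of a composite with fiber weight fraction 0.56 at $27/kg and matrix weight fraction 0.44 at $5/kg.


Cost = cost_f*Wf + cost_m*Wm = 27*0.56 + 5*0.44 = $17.32/kg

$17.32/kg


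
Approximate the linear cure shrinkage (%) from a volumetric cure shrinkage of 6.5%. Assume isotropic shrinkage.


Linear shrinkage ≈ vol_shrink/3 = 6.5/3 = 2.167%

2.167%


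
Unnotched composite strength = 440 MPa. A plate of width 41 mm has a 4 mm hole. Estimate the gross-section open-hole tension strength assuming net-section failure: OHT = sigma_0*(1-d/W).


OHT = sigma_0*(1-d/W) = 440*(1-4/41) = 397.1 MPa

397.1 MPa


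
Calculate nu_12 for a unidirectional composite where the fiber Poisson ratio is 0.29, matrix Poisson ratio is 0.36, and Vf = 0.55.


nu_12 = nu_f*Vf + nu_m*(1-Vf) = 0.29*0.55 + 0.36*0.45 = 0.3215

0.3215


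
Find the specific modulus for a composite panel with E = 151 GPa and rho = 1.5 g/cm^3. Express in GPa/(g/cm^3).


Specific stiffness = E/rho = 151/1.5 = 100.7 GPa/(g/cm^3)

100.7 GPa/(g/cm^3)


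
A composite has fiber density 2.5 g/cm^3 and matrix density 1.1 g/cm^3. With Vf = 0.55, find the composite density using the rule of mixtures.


rho_c = rho_f*Vf + rho_m*(1-Vf) = 2.5*0.55 + 1.1*0.45 = 1.87 g/cm^3

1.87 g/cm^3


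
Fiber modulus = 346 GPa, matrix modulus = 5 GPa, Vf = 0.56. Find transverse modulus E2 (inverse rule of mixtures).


1/E2 = Vf/Ef + (1-Vf)/Em = 0.56/346 + 0.44/5
E2 = 11.16 GPa

11.16 GPa


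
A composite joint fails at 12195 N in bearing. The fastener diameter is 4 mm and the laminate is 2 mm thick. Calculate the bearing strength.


sigma_br = F/(d*h) = 12195/(4*2) = 1524.4 MPa

1524.4 MPa


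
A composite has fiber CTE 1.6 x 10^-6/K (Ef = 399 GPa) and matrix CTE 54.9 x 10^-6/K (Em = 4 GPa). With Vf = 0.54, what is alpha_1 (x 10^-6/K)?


E1 = Ef*Vf + Em*(1-Vf) = 217.3
alpha_1 = (alpha_f*Ef*Vf + alpha_m*Em*(1-Vf))/E1 = 2.05 x 10^-6/K

2.05 x 10^-6/K


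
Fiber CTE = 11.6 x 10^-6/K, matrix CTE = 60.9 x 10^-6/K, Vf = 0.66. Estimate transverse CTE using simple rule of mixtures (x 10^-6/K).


alpha_2 = alpha_f*Vf + alpha_m*(1-Vf) = 11.6*0.66 + 60.9*0.34 = 28.4 x 10^-6/K

28.4 x 10^-6/K


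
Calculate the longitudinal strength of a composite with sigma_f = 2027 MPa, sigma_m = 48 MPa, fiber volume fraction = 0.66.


sigma_1 = sigma_f*Vf + sigma_m*(1-Vf) = 2027*0.66 + 48*0.34 = 1354.1 MPa

1354.1 MPa


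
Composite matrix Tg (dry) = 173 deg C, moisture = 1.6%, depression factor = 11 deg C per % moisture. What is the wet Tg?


Tg_wet = Tg_dry - k*moisture = 173 - 11*1.6 = 155.4 deg C

155.4 deg C


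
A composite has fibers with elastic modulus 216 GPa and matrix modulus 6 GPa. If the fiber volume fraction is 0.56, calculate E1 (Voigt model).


E1 = Ef*Vf + Em*(1-Vf) = 216*0.56 + 6*0.44 = 123.6 GPa

123.6 GPa


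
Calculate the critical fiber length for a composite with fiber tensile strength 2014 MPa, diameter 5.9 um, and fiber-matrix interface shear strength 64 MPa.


Lc = sigma_f * d / (2 * tau_i) = 2014 * 5.9 / (2 * 64) = 92.8 um

92.8 um


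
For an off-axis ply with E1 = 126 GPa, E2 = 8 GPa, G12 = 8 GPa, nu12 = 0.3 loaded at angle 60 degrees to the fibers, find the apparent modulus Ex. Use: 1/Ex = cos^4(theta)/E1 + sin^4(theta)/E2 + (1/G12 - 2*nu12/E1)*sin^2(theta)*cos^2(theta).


cos^4(60) = 0.0625, sin^4(60) = 0.5625, sin^2(60)*cos^2(60) = 0.1875
1/G12 - 2*nu12/E1 = 1/8 - 2*0.3/126 = 0.120238 GPa^-1
1/Ex = 0.0625/126 + 0.5625/8 + 0.120238*0.1875 = 0.0933532 GPa^-1
Ex = 10.71 GPa

10.71 GPa


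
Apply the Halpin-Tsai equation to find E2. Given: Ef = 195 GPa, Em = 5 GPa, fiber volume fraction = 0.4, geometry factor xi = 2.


eta = (Ef/Em - 1)/(Ef/Em + xi) = (39.0 - 1)/(39.0 + 2) = 0.9268
E2 = Em*(1+xi*eta*Vf)/(1-eta*Vf) = 13.84 GPa

13.84 GPa


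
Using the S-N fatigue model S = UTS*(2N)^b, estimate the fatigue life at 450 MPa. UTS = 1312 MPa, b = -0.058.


N = 0.5 * (S/UTS)^(1/b) = 0.5 * (450/1312)^(1/-0.058) = 5.1453e+07 cycles

5.1453e+07 cycles


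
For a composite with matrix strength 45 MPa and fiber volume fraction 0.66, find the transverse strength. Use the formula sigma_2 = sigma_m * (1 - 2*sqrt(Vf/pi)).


factor = 1 - 2*sqrt(0.66/pi) = 0.0833
sigma_2 = 45 * 0.0833 = 3.75 MPa

3.75 MPa


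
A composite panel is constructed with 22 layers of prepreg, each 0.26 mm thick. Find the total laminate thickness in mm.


h = n * t_ply = 22 * 0.26 = 5.72 mm

5.72 mm


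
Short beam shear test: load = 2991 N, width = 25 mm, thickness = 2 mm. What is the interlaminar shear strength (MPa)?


ILSS = 3F/(4bh) = 3*2991/(4*25*2) = 44.87 MPa

44.87 MPa


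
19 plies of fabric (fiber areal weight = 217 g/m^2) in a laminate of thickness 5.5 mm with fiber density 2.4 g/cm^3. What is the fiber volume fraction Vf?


Vf = n * FAW / (rho_f * h * 1000) = 19 * 217 / (2.4 * 5.5 * 1000) = 0.3123

0.3123


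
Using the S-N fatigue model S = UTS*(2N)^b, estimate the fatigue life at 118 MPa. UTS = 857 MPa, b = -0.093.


N = 0.5 * (S/UTS)^(1/b) = 0.5 * (118/857)^(1/-0.093) = 9.0802e+08 cycles

9.0802e+08 cycles


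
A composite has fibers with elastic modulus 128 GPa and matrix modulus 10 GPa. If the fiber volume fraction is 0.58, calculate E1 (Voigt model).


E1 = Ef*Vf + Em*(1-Vf) = 128*0.58 + 10*0.42 = 78.44 GPa

78.44 GPa


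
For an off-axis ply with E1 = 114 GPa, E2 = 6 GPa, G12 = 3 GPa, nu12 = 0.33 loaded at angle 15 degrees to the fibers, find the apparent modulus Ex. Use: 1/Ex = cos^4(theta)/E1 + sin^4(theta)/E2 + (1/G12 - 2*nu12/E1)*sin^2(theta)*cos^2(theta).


cos^4(15) = 0.870513, sin^4(15) = 0.004487, sin^2(15)*cos^2(15) = 0.0625
1/G12 - 2*nu12/E1 = 1/3 - 2*0.33/114 = 0.327544 GPa^-1
1/Ex = 0.870513/114 + 0.004487/6 + 0.327544*0.0625 = 0.0288555 GPa^-1
Ex = 34.66 GPa

34.66 GPa


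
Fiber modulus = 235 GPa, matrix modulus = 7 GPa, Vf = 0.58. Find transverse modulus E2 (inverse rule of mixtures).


1/E2 = Vf/Ef + (1-Vf)/Em = 0.58/235 + 0.42/7
E2 = 16.01 GPa

16.01 GPa


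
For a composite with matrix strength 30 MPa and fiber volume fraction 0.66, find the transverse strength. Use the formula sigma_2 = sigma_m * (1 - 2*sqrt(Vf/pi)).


factor = 1 - 2*sqrt(0.66/pi) = 0.0833
sigma_2 = 30 * 0.0833 = 2.5 MPa

2.5 MPa


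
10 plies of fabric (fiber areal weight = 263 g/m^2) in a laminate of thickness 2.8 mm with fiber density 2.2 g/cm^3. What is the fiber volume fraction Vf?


Vf = n * FAW / (rho_f * h * 1000) = 10 * 263 / (2.2 * 2.8 * 1000) = 0.4269

0.4269


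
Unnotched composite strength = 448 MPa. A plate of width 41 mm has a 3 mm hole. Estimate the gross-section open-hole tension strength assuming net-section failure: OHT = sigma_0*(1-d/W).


OHT = sigma_0*(1-d/W) = 448*(1-3/41) = 415.2 MPa

415.2 MPa


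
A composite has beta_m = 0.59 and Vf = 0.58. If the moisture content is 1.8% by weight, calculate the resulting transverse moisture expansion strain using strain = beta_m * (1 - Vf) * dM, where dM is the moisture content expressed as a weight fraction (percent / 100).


dM = 1.8/100 = 0.018
strain = beta_m * (1-Vf) * dM = 0.59 * 0.42 * 0.018 = 0.0044604

0.0044604


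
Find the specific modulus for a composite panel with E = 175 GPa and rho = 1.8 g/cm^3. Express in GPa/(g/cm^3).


Specific stiffness = E/rho = 175/1.8 = 97.2 GPa/(g/cm^3)

97.2 GPa/(g/cm^3)


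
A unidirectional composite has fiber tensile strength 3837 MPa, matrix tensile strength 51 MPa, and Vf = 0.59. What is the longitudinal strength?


sigma_1 = sigma_f*Vf + sigma_m*(1-Vf) = 3837*0.59 + 51*0.41 = 2284.7 MPa

2284.7 MPa


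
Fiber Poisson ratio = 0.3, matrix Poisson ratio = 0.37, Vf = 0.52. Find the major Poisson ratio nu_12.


nu_12 = nu_f*Vf + nu_m*(1-Vf) = 0.3*0.52 + 0.37*0.48 = 0.3336

0.3336


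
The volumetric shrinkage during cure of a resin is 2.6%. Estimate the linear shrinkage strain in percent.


Linear shrinkage ≈ vol_shrink/3 = 2.6/3 = 0.867%

0.867%


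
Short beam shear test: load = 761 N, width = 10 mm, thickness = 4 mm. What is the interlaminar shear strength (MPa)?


ILSS = 3F/(4bh) = 3*761/(4*10*4) = 14.27 MPa

14.27 MPa


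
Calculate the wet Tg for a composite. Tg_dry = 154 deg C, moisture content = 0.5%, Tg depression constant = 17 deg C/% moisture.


Tg_wet = Tg_dry - k*moisture = 154 - 17*0.5 = 145.5 deg C

145.5 deg C


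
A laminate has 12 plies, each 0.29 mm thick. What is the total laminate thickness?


h = n * t_ply = 12 * 0.29 = 3.48 mm

3.48 mm


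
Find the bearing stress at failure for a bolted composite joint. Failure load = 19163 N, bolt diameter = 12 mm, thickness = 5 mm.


sigma_br = F/(d*h) = 19163/(12*5) = 319.4 MPa

319.4 MPa


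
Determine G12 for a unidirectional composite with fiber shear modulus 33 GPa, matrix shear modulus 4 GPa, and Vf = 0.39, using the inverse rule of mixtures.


1/G12 = Vf/Gf + (1-Vf)/Gm = 0.39/33 + 0.61/4
G12 = 6.09 GPa

6.09 GPa


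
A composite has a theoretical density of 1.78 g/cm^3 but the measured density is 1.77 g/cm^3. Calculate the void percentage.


Void% = (rho_theo - rho_actual)/rho_theo * 100 = (1.78 - 1.77)/1.78 * 100 = 0.56%

0.56%


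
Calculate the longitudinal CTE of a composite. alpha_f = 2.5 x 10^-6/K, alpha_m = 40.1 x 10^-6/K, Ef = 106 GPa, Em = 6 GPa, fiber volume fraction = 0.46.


E1 = Ef*Vf + Em*(1-Vf) = 52.0
alpha_1 = (alpha_f*Ef*Vf + alpha_m*Em*(1-Vf))/E1 = 4.84 x 10^-6/K

4.84 x 10^-6/K


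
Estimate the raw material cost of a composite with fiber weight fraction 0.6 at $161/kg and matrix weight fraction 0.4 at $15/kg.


Cost = cost_f*Wf + cost_m*Wm = 161*0.6 + 15*0.4 = $102.6/kg

$102.6/kg


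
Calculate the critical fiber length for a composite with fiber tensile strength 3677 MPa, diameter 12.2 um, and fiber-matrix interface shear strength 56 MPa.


Lc = sigma_f * d / (2 * tau_i) = 3677 * 12.2 / (2 * 56) = 400.5 um

400.5 um


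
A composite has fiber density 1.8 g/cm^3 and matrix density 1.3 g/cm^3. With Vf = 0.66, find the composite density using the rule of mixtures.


rho_c = rho_f*Vf + rho_m*(1-Vf) = 1.8*0.66 + 1.3*0.34 = 1.63 g/cm^3

1.63 g/cm^3


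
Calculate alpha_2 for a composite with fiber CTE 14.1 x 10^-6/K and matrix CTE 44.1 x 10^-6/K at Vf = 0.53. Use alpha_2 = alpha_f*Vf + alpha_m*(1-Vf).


alpha_2 = alpha_f*Vf + alpha_m*(1-Vf) = 14.1*0.53 + 44.1*0.47 = 28.2 x 10^-6/K

28.2 x 10^-6/K


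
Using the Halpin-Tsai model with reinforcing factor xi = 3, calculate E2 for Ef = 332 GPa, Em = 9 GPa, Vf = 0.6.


eta = (Ef/Em - 1)/(Ef/Em + xi) = (36.8889 - 1)/(36.8889 + 3) = 0.8997
E2 = Em*(1+xi*eta*Vf)/(1-eta*Vf) = 51.23 GPa

51.23 GPa


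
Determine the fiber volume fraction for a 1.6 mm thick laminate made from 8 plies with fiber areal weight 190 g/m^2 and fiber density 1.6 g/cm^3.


Vf = n * FAW / (rho_f * h * 1000) = 8 * 190 / (1.6 * 1.6 * 1000) = 0.5938

0.5938


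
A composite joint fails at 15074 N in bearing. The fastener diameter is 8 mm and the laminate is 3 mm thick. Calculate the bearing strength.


sigma_br = F/(d*h) = 15074/(8*3) = 628.1 MPa

628.1 MPa


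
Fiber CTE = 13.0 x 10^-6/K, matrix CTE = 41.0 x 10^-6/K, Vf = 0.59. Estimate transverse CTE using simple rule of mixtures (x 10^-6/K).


alpha_2 = alpha_f*Vf + alpha_m*(1-Vf) = 13.0*0.59 + 41.0*0.41 = 24.5 x 10^-6/K

24.5 x 10^-6/K


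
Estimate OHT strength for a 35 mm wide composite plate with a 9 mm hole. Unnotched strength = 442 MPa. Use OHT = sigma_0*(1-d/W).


OHT = sigma_0*(1-d/W) = 442*(1-9/35) = 328.3 MPa

328.3 MPa


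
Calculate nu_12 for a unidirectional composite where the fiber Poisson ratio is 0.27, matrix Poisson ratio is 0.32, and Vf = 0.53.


nu_12 = nu_f*Vf + nu_m*(1-Vf) = 0.27*0.53 + 0.32*0.47 = 0.2935

0.2935


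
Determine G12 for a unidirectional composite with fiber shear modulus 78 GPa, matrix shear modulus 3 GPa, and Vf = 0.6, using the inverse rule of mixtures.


1/G12 = Vf/Gf + (1-Vf)/Gm = 0.6/78 + 0.4/3
G12 = 7.09 GPa

7.09 GPa


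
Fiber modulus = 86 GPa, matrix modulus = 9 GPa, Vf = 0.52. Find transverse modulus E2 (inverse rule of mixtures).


1/E2 = Vf/Ef + (1-Vf)/Em = 0.52/86 + 0.48/9
E2 = 16.84 GPa

16.84 GPa


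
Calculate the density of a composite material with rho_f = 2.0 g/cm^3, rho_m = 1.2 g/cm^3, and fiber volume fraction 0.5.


rho_c = rho_f*Vf + rho_m*(1-Vf) = 2.0*0.5 + 1.2*0.5 = 1.6 g/cm^3

1.6 g/cm^3


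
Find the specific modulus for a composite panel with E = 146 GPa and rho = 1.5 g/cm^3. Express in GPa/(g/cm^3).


Specific stiffness = E/rho = 146/1.5 = 97.3 GPa/(g/cm^3)

97.3 GPa/(g/cm^3)


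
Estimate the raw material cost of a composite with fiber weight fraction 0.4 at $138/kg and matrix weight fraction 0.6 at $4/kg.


Cost = cost_f*Wf + cost_m*Wm = 138*0.4 + 4*0.6 = $57.6/kg

$57.6/kg


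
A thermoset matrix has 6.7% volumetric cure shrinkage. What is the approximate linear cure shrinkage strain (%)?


Linear shrinkage ≈ vol_shrink/3 = 6.7/3 = 2.233%

2.233%


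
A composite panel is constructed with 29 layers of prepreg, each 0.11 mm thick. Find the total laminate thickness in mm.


h = n * t_ply = 29 * 0.11 = 3.19 mm

3.19 mm


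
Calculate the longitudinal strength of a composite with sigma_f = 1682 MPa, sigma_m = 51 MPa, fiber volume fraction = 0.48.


sigma_1 = sigma_f*Vf + sigma_m*(1-Vf) = 1682*0.48 + 51*0.52 = 833.9 MPa

833.9 MPa


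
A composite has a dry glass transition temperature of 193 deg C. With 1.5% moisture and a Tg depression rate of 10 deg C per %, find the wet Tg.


Tg_wet = Tg_dry - k*moisture = 193 - 10*1.5 = 178.0 deg C

178.0 deg C


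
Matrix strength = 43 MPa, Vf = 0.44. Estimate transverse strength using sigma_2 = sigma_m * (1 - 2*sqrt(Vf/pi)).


factor = 1 - 2*sqrt(0.44/pi) = 0.2515
sigma_2 = 43 * 0.2515 = 10.82 MPa

10.82 MPa


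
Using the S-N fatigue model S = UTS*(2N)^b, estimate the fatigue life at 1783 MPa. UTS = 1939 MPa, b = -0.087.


N = 0.5 * (S/UTS)^(1/b) = 0.5 * (1783/1939)^(1/-0.087) = 1.3112 cycles

1.3112 cycles


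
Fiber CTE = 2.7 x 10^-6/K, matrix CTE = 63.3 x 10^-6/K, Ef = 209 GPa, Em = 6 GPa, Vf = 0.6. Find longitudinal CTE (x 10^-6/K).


E1 = Ef*Vf + Em*(1-Vf) = 127.8
alpha_1 = (alpha_f*Ef*Vf + alpha_m*Em*(1-Vf))/E1 = 3.84 x 10^-6/K

3.84 x 10^-6/K


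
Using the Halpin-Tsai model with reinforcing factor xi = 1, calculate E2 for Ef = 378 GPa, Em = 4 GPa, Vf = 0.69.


eta = (Ef/Em - 1)/(Ef/Em + xi) = (94.5 - 1)/(94.5 + 1) = 0.9791
E2 = Em*(1+xi*eta*Vf)/(1-eta*Vf) = 20.66 GPa

20.66 GPa


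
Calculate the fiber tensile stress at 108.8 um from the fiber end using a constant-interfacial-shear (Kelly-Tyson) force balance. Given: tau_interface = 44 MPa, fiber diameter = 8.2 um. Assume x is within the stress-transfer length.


Force balance: sigma_f * (pi*d^2/4) = tau * (pi*d) * x  ->  sigma_f = 4 * tau * x / d
sigma_f = 4 * 44 * 108.8 / 8.2 = 2335.2 MPa

2335.2 MPa


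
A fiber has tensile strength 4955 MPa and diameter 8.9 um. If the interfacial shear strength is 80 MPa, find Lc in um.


Lc = sigma_f * d / (2 * tau_i) = 4955 * 8.9 / (2 * 80) = 275.6 um

275.6 um


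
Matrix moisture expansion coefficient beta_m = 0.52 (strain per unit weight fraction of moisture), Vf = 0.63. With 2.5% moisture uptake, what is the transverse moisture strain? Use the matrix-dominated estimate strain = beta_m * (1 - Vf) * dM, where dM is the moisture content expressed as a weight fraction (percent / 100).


dM = 2.5/100 = 0.025
strain = beta_m * (1-Vf) * dM = 0.52 * 0.37 * 0.025 = 0.00481

0.00481


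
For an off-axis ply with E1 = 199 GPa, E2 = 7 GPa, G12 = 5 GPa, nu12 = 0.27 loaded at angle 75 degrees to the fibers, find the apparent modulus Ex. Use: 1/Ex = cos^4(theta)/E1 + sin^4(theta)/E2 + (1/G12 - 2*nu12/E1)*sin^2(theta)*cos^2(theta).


cos^4(75) = 0.004487, sin^4(75) = 0.870513, sin^2(75)*cos^2(75) = 0.0625
1/G12 - 2*nu12/E1 = 1/5 - 2*0.27/199 = 0.197286 GPa^-1
1/Ex = 0.004487/199 + 0.870513/7 + 0.197286*0.0625 = 0.1367119 GPa^-1
Ex = 7.31 GPa

7.31 GPa


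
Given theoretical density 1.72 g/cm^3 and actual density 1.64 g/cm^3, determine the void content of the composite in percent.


Void% = (rho_theo - rho_actual)/rho_theo * 100 = (1.72 - 1.64)/1.72 * 100 = 4.65%

4.65%


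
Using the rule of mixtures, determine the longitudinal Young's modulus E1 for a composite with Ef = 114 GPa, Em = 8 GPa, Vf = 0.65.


E1 = Ef*Vf + Em*(1-Vf) = 114*0.65 + 8*0.35 = 76.9 GPa

76.9 GPa


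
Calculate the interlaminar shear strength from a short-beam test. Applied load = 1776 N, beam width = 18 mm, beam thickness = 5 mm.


ILSS = 3F/(4bh) = 3*1776/(4*18*5) = 14.8 MPa

14.8 MPa


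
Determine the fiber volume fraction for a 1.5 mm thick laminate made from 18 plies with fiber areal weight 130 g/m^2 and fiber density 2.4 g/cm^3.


Vf = n * FAW / (rho_f * h * 1000) = 18 * 130 / (2.4 * 1.5 * 1000) = 0.65

0.65


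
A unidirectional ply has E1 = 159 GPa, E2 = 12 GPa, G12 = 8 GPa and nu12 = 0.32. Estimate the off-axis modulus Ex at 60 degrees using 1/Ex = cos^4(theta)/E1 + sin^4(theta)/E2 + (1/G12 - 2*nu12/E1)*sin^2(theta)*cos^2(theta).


cos^4(60) = 0.0625, sin^4(60) = 0.5625, sin^2(60)*cos^2(60) = 0.1875
1/G12 - 2*nu12/E1 = 1/8 - 2*0.32/159 = 0.120975 GPa^-1
1/Ex = 0.0625/159 + 0.5625/12 + 0.120975*0.1875 = 0.0699509 GPa^-1
Ex = 14.3 GPa

14.3 GPa


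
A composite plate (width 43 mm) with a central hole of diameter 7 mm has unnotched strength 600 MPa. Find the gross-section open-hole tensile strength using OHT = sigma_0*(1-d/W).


OHT = sigma_0*(1-d/W) = 600*(1-7/43) = 502.3 MPa

502.3 MPa


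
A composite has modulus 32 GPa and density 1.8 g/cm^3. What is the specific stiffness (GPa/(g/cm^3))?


Specific stiffness = E/rho = 32/1.8 = 17.8 GPa/(g/cm^3)

17.8 GPa/(g/cm^3)


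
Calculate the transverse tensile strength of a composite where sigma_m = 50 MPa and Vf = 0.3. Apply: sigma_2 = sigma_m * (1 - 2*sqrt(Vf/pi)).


factor = 1 - 2*sqrt(0.3/pi) = 0.382
sigma_2 = 50 * 0.382 = 19.1 MPa

19.1 MPa


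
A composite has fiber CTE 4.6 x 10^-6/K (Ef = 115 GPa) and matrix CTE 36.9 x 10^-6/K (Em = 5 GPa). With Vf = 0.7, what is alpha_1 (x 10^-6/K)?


E1 = Ef*Vf + Em*(1-Vf) = 82.0
alpha_1 = (alpha_f*Ef*Vf + alpha_m*Em*(1-Vf))/E1 = 5.19 x 10^-6/K

5.19 x 10^-6/K


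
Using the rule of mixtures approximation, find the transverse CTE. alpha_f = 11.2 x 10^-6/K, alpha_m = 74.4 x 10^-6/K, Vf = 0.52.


alpha_2 = alpha_f*Vf + alpha_m*(1-Vf) = 11.2*0.52 + 74.4*0.48 = 41.5 x 10^-6/K

41.5 x 10^-6/K


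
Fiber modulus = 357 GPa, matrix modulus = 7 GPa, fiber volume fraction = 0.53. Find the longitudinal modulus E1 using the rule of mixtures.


E1 = Ef*Vf + Em*(1-Vf) = 357*0.53 + 7*0.47 = 192.5 GPa

192.5 GPa


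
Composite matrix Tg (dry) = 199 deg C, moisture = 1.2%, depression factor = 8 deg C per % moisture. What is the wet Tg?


Tg_wet = Tg_dry - k*moisture = 199 - 8*1.2 = 189.4 deg C

189.4 deg C


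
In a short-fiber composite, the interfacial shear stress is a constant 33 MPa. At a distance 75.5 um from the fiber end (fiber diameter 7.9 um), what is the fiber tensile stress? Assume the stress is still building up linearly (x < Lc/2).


Force balance: sigma_f * (pi*d^2/4) = tau * (pi*d) * x  ->  sigma_f = 4 * tau * x / d
sigma_f = 4 * 33 * 75.5 / 7.9 = 1261.5 MPa

1261.5 MPa


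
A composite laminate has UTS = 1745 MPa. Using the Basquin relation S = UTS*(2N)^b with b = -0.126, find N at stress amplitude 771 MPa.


N = 0.5 * (S/UTS)^(1/b) = 0.5 * (771/1745)^(1/-0.126) = 326.8701 cycles

326.8701 cycles


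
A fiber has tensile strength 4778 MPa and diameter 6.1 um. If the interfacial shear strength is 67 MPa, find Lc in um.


Lc = sigma_f * d / (2 * tau_i) = 4778 * 6.1 / (2 * 67) = 217.5 um

217.5 um


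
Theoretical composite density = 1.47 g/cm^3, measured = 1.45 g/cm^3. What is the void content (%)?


Void% = (rho_theo - rho_actual)/rho_theo * 100 = (1.47 - 1.45)/1.47 * 100 = 1.36%

1.36%


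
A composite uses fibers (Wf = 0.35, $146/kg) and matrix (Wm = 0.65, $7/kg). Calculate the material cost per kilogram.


Cost = cost_f*Wf + cost_m*Wm = 146*0.35 + 7*0.65 = $55.65/kg

$55.65/kg


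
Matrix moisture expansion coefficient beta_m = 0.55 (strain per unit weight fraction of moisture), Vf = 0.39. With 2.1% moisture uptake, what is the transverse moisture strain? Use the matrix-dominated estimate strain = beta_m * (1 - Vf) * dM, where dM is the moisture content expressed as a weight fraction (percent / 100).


dM = 2.1/100 = 0.021
strain = beta_m * (1-Vf) * dM = 0.55 * 0.61 * 0.021 = 0.0070455

0.0070455


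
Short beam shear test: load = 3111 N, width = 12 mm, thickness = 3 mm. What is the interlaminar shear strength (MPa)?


ILSS = 3F/(4bh) = 3*3111/(4*12*3) = 64.81 MPa

64.81 MPa


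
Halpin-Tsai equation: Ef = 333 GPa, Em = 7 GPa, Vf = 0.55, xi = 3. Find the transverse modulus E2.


eta = (Ef/Em - 1)/(Ef/Em + xi) = (47.5714 - 1)/(47.5714 + 3) = 0.9209
E2 = Em*(1+xi*eta*Vf)/(1-eta*Vf) = 35.74 GPa

35.74 GPa


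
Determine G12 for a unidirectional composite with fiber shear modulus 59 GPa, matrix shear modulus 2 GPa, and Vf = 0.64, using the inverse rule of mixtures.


1/G12 = Vf/Gf + (1-Vf)/Gm = 0.64/59 + 0.36/2
G12 = 5.24 GPa

5.24 GPa


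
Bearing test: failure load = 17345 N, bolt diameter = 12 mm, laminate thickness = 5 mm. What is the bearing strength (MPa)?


sigma_br = F/(d*h) = 17345/(12*5) = 289.1 MPa

289.1 MPa


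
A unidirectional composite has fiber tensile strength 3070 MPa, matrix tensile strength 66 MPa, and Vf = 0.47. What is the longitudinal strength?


sigma_1 = sigma_f*Vf + sigma_m*(1-Vf) = 3070*0.47 + 66*0.53 = 1477.9 MPa

1477.9 MPa


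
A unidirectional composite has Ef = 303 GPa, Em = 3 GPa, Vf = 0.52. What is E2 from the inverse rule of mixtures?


1/E2 = Vf/Ef + (1-Vf)/Em = 0.52/303 + 0.48/3
E2 = 6.18 GPa

6.18 GPa


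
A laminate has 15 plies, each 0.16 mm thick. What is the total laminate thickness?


h = n * t_ply = 15 * 0.16 = 2.4 mm

2.4 mm


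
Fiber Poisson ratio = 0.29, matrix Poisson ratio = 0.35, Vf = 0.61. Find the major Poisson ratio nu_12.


nu_12 = nu_f*Vf + nu_m*(1-Vf) = 0.29*0.61 + 0.35*0.39 = 0.3134

0.3134


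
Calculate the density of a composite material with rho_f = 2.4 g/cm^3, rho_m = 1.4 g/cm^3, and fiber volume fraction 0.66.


rho_c = rho_f*Vf + rho_m*(1-Vf) = 2.4*0.66 + 1.4*0.34 = 2.06 g/cm^3

2.06 g/cm^3


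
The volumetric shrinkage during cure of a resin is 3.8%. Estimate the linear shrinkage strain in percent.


Linear shrinkage ≈ vol_shrink/3 = 3.8/3 = 1.267%

1.267%


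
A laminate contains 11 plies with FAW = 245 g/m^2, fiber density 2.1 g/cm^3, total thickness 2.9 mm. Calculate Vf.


Vf = n * FAW / (rho_f * h * 1000) = 11 * 245 / (2.1 * 2.9 * 1000) = 0.4425

0.4425


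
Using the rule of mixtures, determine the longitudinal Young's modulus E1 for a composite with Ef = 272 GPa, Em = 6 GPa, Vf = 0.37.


E1 = Ef*Vf + Em*(1-Vf) = 272*0.37 + 6*0.63 = 104.42 GPa

104.42 GPa


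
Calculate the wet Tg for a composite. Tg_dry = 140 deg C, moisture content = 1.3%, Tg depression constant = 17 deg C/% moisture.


Tg_wet = Tg_dry - k*moisture = 140 - 17*1.3 = 117.9 deg C

117.9 deg C


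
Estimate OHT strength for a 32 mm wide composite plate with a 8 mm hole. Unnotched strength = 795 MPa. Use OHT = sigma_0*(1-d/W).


OHT = sigma_0*(1-d/W) = 795*(1-8/32) = 596.3 MPa

596.3 MPa


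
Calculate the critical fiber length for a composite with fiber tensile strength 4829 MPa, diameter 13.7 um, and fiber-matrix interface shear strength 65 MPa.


Lc = sigma_f * d / (2 * tau_i) = 4829 * 13.7 / (2 * 65) = 508.9 um

508.9 um


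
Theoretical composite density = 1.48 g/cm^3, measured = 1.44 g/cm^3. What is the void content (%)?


Void% = (rho_theo - rho_actual)/rho_theo * 100 = (1.48 - 1.44)/1.48 * 100 = 2.7%

2.7%


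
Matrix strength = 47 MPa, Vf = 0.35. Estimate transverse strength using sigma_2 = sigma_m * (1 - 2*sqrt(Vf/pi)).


factor = 1 - 2*sqrt(0.35/pi) = 0.3324
sigma_2 = 47 * 0.3324 = 15.62 MPa

15.62 MPa


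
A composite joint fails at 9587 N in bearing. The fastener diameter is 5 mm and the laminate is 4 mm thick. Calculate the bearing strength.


sigma_br = F/(d*h) = 9587/(5*4) = 479.4 MPa

479.4 MPa


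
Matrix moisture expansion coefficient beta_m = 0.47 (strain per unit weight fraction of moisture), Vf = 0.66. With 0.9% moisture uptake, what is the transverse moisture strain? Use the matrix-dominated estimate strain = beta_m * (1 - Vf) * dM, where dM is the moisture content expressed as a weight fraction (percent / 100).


dM = 0.9/100 = 0.009
strain = beta_m * (1-Vf) * dM = 0.47 * 0.34 * 0.009 = 0.0014382

0.0014382


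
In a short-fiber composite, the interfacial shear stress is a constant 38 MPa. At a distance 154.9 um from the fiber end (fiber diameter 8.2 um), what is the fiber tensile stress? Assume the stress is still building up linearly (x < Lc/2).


Force balance: sigma_f * (pi*d^2/4) = tau * (pi*d) * x  ->  sigma_f = 4 * tau * x / d
sigma_f = 4 * 38 * 154.9 / 8.2 = 2871.3 MPa

2871.3 MPa


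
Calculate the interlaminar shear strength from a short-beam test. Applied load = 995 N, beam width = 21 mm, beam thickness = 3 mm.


ILSS = 3F/(4bh) = 3*995/(4*21*3) = 11.85 MPa

11.85 MPa


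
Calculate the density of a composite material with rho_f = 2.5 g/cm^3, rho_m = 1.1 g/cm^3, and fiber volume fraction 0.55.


rho_c = rho_f*Vf + rho_m*(1-Vf) = 2.5*0.55 + 1.1*0.45 = 1.87 g/cm^3

1.87 g/cm^3


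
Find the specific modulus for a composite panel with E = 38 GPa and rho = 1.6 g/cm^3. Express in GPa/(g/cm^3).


Specific stiffness = E/rho = 38/1.6 = 23.8 GPa/(g/cm^3)

23.8 GPa/(g/cm^3)


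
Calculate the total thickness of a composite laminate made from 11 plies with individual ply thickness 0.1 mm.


h = n * t_ply = 11 * 0.1 = 1.1 mm

1.1 mm


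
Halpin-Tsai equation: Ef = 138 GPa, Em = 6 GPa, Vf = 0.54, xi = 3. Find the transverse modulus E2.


eta = (Ef/Em - 1)/(Ef/Em + xi) = (23.0 - 1)/(23.0 + 3) = 0.8462
E2 = Em*(1+xi*eta*Vf)/(1-eta*Vf) = 26.19 GPa

26.19 GPa


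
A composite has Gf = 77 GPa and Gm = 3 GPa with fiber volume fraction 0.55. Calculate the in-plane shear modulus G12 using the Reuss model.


1/G12 = Vf/Gf + (1-Vf)/Gm = 0.55/77 + 0.45/3
G12 = 6.36 GPa

6.36 GPa


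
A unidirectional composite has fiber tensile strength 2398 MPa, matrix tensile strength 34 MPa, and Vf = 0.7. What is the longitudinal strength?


sigma_1 = sigma_f*Vf + sigma_m*(1-Vf) = 2398*0.7 + 34*0.3 = 1688.8 MPa

1688.8 MPa


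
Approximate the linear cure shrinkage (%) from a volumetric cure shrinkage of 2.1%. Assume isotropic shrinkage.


Linear shrinkage ≈ vol_shrink/3 = 2.1/3 = 0.7%

0.7%


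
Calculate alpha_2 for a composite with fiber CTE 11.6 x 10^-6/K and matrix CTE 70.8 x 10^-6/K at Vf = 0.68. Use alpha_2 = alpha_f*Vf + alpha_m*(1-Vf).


alpha_2 = alpha_f*Vf + alpha_m*(1-Vf) = 11.6*0.68 + 70.8*0.32 = 30.5 x 10^-6/K

30.5 x 10^-6/K


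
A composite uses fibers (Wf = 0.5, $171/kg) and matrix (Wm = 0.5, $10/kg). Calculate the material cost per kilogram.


Cost = cost_f*Wf + cost_m*Wm = 171*0.5 + 10*0.5 = $90.5/kg

$90.5/kg


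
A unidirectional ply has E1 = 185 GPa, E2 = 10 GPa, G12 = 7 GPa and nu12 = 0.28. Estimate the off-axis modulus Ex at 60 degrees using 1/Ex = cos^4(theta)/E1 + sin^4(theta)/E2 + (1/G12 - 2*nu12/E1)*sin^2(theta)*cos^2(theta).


cos^4(60) = 0.0625, sin^4(60) = 0.5625, sin^2(60)*cos^2(60) = 0.1875
1/G12 - 2*nu12/E1 = 1/7 - 2*0.28/185 = 0.13983 GPa^-1
1/Ex = 0.0625/185 + 0.5625/10 + 0.13983*0.1875 = 0.082806 GPa^-1
Ex = 12.08 GPa

12.08 GPa


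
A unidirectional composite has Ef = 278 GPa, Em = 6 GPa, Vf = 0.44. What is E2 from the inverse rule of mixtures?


1/E2 = Vf/Ef + (1-Vf)/Em = 0.44/278 + 0.56/6
E2 = 10.54 GPa

10.54 GPa


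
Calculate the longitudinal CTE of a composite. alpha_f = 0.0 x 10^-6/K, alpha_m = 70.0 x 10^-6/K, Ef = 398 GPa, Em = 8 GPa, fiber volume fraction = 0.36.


E1 = Ef*Vf + Em*(1-Vf) = 148.4
alpha_1 = (alpha_f*Ef*Vf + alpha_m*Em*(1-Vf))/E1 = 2.42 x 10^-6/K

2.42 x 10^-6/K


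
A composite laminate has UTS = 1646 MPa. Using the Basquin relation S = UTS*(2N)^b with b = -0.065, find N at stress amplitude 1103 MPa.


N = 0.5 * (S/UTS)^(1/b) = 0.5 * (1103/1646)^(1/-0.065) = 236.4024 cycles

236.4024 cycles


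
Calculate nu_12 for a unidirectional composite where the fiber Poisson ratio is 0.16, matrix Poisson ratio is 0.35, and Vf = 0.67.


nu_12 = nu_f*Vf + nu_m*(1-Vf) = 0.16*0.67 + 0.35*0.33 = 0.2227

0.2227


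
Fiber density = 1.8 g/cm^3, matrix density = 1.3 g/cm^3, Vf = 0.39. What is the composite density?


rho_c = rho_f*Vf + rho_m*(1-Vf) = 1.8*0.39 + 1.3*0.61 = 1.495 g/cm^3

1.495 g/cm^3


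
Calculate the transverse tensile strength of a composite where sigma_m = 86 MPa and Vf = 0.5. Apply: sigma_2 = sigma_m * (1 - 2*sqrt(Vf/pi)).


factor = 1 - 2*sqrt(0.5/pi) = 0.2021
sigma_2 = 86 * 0.2021 = 17.38 MPa

17.38 MPa


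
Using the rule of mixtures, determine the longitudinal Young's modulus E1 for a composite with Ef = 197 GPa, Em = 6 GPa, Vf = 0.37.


E1 = Ef*Vf + Em*(1-Vf) = 197*0.37 + 6*0.63 = 76.67 GPa

76.67 GPa


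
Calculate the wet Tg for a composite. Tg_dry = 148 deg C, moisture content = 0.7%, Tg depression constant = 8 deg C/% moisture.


Tg_wet = Tg_dry - k*moisture = 148 - 8*0.7 = 142.4 deg C

142.4 deg C


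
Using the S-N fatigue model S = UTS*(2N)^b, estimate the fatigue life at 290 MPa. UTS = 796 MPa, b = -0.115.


N = 0.5 * (S/UTS)^(1/b) = 0.5 * (290/796)^(1/-0.115) = 3251.9550 cycles

3251.9550 cycles


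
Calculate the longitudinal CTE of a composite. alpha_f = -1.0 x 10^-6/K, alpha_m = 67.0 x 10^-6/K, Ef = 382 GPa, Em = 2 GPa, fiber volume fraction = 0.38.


E1 = Ef*Vf + Em*(1-Vf) = 146.4
alpha_1 = (alpha_f*Ef*Vf + alpha_m*Em*(1-Vf))/E1 = -0.42 x 10^-6/K

-0.42 x 10^-6/K


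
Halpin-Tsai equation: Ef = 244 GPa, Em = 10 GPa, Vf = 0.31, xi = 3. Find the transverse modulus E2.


eta = (Ef/Em - 1)/(Ef/Em + xi) = (24.4 - 1)/(24.4 + 3) = 0.854
E2 = Em*(1+xi*eta*Vf)/(1-eta*Vf) = 24.4 GPa

24.4 GPa


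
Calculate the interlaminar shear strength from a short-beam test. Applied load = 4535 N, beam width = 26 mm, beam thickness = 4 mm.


ILSS = 3F/(4bh) = 3*4535/(4*26*4) = 32.7 MPa

32.7 MPa


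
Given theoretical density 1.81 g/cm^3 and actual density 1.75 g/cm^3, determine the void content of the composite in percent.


Void% = (rho_theo - rho_actual)/rho_theo * 100 = (1.81 - 1.75)/1.81 * 100 = 3.31%

3.31%


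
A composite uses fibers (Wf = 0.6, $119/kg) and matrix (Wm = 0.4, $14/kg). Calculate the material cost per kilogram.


Cost = cost_f*Wf + cost_m*Wm = 119*0.6 + 14*0.4 = $77.0/kg

$77.0/kg


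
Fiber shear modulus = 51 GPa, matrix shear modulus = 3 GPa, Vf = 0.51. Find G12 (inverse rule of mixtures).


1/G12 = Vf/Gf + (1-Vf)/Gm = 0.51/51 + 0.49/3
G12 = 5.77 GPa

5.77 GPa


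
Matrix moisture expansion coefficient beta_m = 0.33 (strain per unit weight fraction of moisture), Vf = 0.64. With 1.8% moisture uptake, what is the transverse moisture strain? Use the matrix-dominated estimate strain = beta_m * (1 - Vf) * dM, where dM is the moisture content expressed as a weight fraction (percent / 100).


dM = 1.8/100 = 0.018
strain = beta_m * (1-Vf) * dM = 0.33 * 0.36 * 0.018 = 0.0021384

0.0021384


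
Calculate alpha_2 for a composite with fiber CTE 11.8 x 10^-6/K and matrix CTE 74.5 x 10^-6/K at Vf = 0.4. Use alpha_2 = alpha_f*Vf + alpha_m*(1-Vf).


alpha_2 = alpha_f*Vf + alpha_m*(1-Vf) = 11.8*0.4 + 74.5*0.6 = 49.4 x 10^-6/K

49.4 x 10^-6/K


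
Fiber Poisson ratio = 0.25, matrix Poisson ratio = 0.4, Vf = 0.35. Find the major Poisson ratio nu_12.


nu_12 = nu_f*Vf + nu_m*(1-Vf) = 0.25*0.35 + 0.4*0.65 = 0.3475

0.3475


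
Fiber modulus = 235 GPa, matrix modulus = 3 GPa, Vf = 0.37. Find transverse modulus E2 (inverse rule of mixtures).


1/E2 = Vf/Ef + (1-Vf)/Em = 0.37/235 + 0.63/3
E2 = 4.73 GPa

4.73 GPa


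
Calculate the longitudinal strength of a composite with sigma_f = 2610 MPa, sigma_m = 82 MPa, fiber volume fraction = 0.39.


sigma_1 = sigma_f*Vf + sigma_m*(1-Vf) = 2610*0.39 + 82*0.61 = 1067.9 MPa

1067.9 MPa


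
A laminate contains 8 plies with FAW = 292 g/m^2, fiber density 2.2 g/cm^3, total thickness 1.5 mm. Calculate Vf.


Vf = n * FAW / (rho_f * h * 1000) = 8 * 292 / (2.2 * 1.5 * 1000) = 0.7079

0.7079


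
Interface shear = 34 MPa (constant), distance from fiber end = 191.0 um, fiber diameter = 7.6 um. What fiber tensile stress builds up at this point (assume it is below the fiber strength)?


Force balance: sigma_f * (pi*d^2/4) = tau * (pi*d) * x  ->  sigma_f = 4 * tau * x / d
sigma_f = 4 * 34 * 191.0 / 7.6 = 3417.9 MPa

3417.9 MPa


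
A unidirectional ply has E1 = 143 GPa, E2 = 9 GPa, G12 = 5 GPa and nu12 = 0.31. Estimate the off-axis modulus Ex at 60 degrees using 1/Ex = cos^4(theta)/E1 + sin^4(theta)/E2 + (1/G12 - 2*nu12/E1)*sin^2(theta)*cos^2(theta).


cos^4(60) = 0.0625, sin^4(60) = 0.5625, sin^2(60)*cos^2(60) = 0.1875
1/G12 - 2*nu12/E1 = 1/5 - 2*0.31/143 = 0.195664 GPa^-1
1/Ex = 0.0625/143 + 0.5625/9 + 0.195664*0.1875 = 0.0996241 GPa^-1
Ex = 10.04 GPa

10.04 GPa


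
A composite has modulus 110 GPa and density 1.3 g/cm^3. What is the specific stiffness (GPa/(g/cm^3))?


Specific stiffness = E/rho = 110/1.3 = 84.6 GPa/(g/cm^3)

84.6 GPa/(g/cm^3)


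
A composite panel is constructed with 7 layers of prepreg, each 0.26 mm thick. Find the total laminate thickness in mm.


h = n * t_ply = 7 * 0.26 = 1.82 mm

1.82 mm


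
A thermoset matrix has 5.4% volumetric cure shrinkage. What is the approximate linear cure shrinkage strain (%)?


Linear shrinkage ≈ vol_shrink/3 = 5.4/3 = 1.8%

1.8%


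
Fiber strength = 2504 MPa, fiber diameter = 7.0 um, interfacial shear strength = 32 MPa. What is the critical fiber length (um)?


Lc = sigma_f * d / (2 * tau_i) = 2504 * 7.0 / (2 * 32) = 273.9 um

273.9 um


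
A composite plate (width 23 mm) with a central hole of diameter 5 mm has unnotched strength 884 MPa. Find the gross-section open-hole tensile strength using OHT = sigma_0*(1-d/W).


OHT = sigma_0*(1-d/W) = 884*(1-5/23) = 691.8 MPa

691.8 MPa


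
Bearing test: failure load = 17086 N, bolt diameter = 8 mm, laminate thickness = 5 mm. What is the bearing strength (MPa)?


sigma_br = F/(d*h) = 17086/(8*5) = 427.2 MPa

427.2 MPa


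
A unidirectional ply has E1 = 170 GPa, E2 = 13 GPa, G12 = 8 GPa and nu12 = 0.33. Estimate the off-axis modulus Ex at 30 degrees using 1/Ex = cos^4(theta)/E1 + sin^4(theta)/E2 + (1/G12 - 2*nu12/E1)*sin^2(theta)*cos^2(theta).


cos^4(30) = 0.5625, sin^4(30) = 0.0625, sin^2(30)*cos^2(30) = 0.1875
1/G12 - 2*nu12/E1 = 1/8 - 2*0.33/170 = 0.121118 GPa^-1
1/Ex = 0.5625/170 + 0.0625/13 + 0.121118*0.1875 = 0.0308261 GPa^-1
Ex = 32.44 GPa

32.44 GPa


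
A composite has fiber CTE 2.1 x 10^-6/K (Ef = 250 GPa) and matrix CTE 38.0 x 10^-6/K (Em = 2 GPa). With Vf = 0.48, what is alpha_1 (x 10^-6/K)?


E1 = Ef*Vf + Em*(1-Vf) = 121.04
alpha_1 = (alpha_f*Ef*Vf + alpha_m*Em*(1-Vf))/E1 = 2.41 x 10^-6/K

2.41 x 10^-6/K


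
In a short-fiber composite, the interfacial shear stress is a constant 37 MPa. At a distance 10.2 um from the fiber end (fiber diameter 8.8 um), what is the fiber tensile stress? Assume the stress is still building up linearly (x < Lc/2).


Force balance: sigma_f * (pi*d^2/4) = tau * (pi*d) * x  ->  sigma_f = 4 * tau * x / d
sigma_f = 4 * 37 * 10.2 / 8.8 = 171.5 MPa

171.5 MPa


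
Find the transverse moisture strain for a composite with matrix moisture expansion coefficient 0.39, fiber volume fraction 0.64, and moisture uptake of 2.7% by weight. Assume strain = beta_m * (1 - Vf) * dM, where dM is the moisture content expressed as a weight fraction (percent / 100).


dM = 2.7/100 = 0.027
strain = beta_m * (1-Vf) * dM = 0.39 * 0.36 * 0.027 = 0.0037908

0.0037908


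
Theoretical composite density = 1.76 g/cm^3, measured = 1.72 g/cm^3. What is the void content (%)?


Void% = (rho_theo - rho_actual)/rho_theo * 100 = (1.76 - 1.72)/1.76 * 100 = 2.27%

2.27%


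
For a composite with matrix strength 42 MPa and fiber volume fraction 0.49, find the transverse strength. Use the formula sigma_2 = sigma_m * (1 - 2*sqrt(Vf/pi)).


factor = 1 - 2*sqrt(0.49/pi) = 0.2101
sigma_2 = 42 * 0.2101 = 8.83 MPa

8.83 MPa


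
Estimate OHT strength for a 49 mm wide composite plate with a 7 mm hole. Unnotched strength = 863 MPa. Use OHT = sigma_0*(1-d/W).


OHT = sigma_0*(1-d/W) = 863*(1-7/49) = 739.7 MPa

739.7 MPa


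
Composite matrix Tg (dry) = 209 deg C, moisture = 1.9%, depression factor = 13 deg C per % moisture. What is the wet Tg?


Tg_wet = Tg_dry - k*moisture = 209 - 13*1.9 = 184.3 deg C

184.3 deg C


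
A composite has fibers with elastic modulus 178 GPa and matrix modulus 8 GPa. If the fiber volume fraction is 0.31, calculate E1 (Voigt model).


E1 = Ef*Vf + Em*(1-Vf) = 178*0.31 + 8*0.69 = 60.7 GPa

60.7 GPa


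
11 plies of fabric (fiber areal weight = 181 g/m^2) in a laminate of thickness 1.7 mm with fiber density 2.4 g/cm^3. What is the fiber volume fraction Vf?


Vf = n * FAW / (rho_f * h * 1000) = 11 * 181 / (2.4 * 1.7 * 1000) = 0.488

0.488


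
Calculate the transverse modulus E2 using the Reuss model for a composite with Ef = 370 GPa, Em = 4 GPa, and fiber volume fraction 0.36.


1/E2 = Vf/Ef + (1-Vf)/Em = 0.36/370 + 0.64/4
E2 = 6.21 GPa

6.21 GPa


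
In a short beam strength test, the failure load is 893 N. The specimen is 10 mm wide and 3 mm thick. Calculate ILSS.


ILSS = 3F/(4bh) = 3*893/(4*10*3) = 22.33 MPa

22.33 MPa


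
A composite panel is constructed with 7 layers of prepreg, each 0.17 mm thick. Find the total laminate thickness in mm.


h = n * t_ply = 7 * 0.17 = 1.19 mm

1.19 mm


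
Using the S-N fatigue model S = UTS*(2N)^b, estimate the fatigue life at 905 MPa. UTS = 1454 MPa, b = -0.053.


N = 0.5 * (S/UTS)^(1/b) = 0.5 * (905/1454)^(1/-0.053) = 3838.6127 cycles

3838.6127 cycles
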